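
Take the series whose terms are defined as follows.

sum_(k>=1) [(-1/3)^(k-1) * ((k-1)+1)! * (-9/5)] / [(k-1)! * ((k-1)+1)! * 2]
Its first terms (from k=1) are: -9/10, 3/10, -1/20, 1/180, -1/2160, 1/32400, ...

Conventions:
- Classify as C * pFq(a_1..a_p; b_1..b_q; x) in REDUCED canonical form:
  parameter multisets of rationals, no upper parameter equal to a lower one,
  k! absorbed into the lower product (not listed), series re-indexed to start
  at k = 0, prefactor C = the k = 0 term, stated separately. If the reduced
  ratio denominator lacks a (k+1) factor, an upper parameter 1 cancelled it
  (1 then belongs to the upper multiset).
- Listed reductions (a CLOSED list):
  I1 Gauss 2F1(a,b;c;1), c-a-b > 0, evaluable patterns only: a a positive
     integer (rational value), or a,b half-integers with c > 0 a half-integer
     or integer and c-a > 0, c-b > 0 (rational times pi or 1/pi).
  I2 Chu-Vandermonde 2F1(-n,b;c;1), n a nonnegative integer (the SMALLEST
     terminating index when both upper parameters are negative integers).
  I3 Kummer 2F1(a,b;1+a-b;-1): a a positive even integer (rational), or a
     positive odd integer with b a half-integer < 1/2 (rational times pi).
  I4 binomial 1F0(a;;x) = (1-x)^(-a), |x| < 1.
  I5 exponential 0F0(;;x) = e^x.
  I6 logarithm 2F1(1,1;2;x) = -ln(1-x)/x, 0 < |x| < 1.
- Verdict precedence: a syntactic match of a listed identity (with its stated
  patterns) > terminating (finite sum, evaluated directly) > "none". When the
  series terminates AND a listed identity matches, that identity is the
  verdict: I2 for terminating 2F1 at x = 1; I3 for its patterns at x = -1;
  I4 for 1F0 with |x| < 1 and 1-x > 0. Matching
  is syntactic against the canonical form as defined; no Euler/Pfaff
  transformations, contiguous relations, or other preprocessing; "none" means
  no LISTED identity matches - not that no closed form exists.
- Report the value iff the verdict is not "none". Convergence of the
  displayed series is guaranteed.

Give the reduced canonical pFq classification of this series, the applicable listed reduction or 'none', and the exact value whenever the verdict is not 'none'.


Canonical form: C = -9/10 times 0F0 with upper {-}, lower {-}, x = -1/3. Verdict (x = -1/3): the I5 exponential reduction applies (the 0F0 exponential series at x = -1/3). Exact value: (-9/10) * e^(-1/3).

First insight: from the first term -9/10: the parameter 2 appears in both the upper and lower lists and cancels.
Consecutive-term ratio: r(k) = (-1/3) * 1 / [(k+1)] ; factor over Q: parameters, x = (-1/3), and C = -9/10.


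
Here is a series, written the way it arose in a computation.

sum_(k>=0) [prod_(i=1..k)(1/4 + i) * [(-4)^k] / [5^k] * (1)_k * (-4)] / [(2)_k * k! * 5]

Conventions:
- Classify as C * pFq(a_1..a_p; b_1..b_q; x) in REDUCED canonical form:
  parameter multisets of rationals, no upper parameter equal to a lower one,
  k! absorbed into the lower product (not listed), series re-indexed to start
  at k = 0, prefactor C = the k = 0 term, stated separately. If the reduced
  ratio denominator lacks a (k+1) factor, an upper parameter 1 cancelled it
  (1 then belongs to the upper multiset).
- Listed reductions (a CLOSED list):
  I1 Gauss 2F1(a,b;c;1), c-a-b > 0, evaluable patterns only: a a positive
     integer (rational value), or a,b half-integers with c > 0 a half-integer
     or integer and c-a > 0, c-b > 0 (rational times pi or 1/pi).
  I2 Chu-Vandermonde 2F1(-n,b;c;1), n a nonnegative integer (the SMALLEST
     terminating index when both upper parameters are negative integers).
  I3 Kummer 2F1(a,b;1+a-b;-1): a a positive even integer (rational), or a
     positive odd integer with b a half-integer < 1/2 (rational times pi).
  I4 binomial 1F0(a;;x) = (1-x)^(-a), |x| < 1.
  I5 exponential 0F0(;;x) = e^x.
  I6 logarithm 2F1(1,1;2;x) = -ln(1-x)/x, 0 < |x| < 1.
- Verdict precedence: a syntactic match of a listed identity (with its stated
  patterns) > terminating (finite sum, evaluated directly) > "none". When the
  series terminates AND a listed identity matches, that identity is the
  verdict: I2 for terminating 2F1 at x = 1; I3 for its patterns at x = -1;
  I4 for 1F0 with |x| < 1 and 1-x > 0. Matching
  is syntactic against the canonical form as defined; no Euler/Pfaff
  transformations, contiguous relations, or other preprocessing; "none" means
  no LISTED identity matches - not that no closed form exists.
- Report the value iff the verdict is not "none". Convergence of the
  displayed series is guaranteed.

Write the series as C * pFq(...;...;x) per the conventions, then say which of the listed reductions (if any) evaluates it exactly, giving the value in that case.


x = -4/5 here; the reduced form reads 2F1, upper {1, 5/4}, lower {2}, C = -4/5. Verdict: none. No listed pattern accepts 2F1(1, 5/4; 2; -4/5).

The tell: with t_0 = -4/5, the constant factors (prefactor -4/5) combine into one prefactor.
Adjacent-term ratio: r(k) = (-4/5) * (k+1) (k+5/4) / [(k+2) (k+1)] - rational in k. x = (-4/5); t_0 = -4/5; negate the roots.


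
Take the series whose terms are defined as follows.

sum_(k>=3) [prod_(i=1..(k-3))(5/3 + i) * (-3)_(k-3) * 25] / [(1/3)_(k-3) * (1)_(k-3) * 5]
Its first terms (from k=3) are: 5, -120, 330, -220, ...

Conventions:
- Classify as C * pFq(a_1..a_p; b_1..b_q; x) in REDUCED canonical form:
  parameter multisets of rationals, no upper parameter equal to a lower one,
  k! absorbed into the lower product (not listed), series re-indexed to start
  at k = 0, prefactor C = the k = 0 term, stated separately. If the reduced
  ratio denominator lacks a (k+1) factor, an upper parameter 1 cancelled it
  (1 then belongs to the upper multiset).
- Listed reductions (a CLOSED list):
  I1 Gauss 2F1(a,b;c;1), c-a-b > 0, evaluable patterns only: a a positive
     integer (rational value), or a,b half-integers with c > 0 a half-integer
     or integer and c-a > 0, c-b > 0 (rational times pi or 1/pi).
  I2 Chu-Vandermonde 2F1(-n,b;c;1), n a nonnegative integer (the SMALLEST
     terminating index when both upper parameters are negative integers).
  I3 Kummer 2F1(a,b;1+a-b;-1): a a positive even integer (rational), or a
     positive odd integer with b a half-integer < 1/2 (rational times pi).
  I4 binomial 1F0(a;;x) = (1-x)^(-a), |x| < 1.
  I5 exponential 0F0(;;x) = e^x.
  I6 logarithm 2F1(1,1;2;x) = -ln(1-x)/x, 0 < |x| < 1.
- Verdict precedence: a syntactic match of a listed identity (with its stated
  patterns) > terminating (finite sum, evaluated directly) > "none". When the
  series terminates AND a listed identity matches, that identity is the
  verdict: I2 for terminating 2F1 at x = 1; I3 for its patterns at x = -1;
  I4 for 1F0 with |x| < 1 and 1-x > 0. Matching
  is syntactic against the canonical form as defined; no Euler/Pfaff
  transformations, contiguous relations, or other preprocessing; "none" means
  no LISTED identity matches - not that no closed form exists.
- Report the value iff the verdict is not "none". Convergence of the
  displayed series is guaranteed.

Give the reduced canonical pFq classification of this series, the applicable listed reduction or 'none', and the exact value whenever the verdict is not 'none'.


The series (x = 1) is 2F1: upper {-3, 8/3}, lower {1/3}, prefactor 5. Verdict: Vandermonde's identity (I2) fires (terminating 2F1 at x = 1 with n = 3, b = 8/3, c = 1/3). Hence: -5.

The tell: with t_0 = 5, the constant factors (C = 5, x = 1) combine into one prefactor.
Adjacent-term ratio: r(k) = 1 * (k-3) (k+8/3) / [(k+1/3) (k+1)] - poly over poly, x = 1 from leading terms; C = 5 at k = 0.


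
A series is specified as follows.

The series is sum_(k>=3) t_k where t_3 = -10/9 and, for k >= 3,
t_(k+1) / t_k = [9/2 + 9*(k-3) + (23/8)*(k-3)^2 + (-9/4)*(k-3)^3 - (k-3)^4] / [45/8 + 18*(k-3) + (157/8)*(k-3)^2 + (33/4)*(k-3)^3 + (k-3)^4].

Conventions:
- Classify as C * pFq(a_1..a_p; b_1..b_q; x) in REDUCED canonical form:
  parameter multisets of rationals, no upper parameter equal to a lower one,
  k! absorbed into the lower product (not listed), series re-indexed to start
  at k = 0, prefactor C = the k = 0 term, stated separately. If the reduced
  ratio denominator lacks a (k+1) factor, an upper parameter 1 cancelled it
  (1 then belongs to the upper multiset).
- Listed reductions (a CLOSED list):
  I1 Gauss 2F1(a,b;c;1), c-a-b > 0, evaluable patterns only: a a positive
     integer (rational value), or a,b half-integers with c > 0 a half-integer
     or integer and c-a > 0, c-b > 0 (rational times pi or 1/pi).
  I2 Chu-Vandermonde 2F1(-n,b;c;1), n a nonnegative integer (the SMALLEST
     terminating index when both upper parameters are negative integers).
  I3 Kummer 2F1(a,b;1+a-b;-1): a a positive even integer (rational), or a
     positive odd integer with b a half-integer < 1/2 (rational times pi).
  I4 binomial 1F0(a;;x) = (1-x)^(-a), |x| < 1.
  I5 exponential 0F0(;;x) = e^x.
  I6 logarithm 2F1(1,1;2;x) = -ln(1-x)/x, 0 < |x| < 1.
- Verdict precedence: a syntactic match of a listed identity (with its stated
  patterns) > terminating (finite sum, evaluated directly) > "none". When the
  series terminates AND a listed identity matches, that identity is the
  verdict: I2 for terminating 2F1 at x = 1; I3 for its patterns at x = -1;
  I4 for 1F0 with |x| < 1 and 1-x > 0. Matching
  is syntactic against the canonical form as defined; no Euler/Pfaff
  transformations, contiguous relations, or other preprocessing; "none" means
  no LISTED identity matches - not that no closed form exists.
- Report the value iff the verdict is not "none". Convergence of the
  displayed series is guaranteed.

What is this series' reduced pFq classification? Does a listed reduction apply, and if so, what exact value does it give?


Canonical form: C = -10/9 times 2F1 with upper {-2, 2}, lower {5}, x = -1. Verdict: Kummer's theorem (I3) matches (x = -1; c = 5 equals 1+a-b for upper {-2, 2}: listed pattern). Its exact value is -20/9.

Key observation: x = (-1) and the parameter 3/4 appears in both the upper and lower lists and cancels (alongside the other common factor).
Ratio: r(k) = (-1) * (k-2) (k+2) / [(k+5) (k+1)] - rational in k, leading ratio (-1); with t_0 = -10/9, classification follows.


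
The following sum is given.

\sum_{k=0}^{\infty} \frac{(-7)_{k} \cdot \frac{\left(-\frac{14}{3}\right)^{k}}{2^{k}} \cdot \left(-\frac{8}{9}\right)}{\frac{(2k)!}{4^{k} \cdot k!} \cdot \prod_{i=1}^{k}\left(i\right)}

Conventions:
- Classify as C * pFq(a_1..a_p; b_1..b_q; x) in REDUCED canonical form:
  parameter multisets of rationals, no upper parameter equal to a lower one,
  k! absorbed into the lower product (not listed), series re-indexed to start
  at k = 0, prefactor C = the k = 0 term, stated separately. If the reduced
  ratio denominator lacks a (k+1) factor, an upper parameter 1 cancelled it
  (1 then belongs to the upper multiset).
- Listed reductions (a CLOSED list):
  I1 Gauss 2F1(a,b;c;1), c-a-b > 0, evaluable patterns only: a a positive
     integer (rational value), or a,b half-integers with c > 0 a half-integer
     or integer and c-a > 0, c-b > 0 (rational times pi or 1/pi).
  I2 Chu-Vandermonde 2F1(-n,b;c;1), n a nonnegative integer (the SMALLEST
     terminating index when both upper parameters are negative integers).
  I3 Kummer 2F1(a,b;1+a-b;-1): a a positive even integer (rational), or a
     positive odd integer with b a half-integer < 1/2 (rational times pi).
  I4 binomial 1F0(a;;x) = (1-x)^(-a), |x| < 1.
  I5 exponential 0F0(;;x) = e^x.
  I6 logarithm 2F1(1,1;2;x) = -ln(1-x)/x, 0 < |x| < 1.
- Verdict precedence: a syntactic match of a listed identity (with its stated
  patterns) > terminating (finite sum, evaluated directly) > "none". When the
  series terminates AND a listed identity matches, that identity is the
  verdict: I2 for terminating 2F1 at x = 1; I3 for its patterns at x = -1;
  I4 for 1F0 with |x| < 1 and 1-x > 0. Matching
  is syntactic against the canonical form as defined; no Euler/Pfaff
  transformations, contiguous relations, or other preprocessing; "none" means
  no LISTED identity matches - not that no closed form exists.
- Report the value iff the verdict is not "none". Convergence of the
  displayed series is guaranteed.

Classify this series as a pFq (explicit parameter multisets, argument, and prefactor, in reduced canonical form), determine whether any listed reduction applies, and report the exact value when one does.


With C = -\frac{8}{9}: the canonical form is 1F1(-7; \frac{1}{2}; -\frac{7}{3}). Verdict: terminating - upper parameter -7 makes this a finite sum (last index 7), evaluated exactly. Hence: -\frac{43086938984}{75996063}.

Key observation: from the first term -\frac{8}{9}: the product of the first k integers (C = -8/9) is k!.
Ratio: r(k) = -\frac{7}{3} * (k-7) / [(k+\frac{1}{2}) (k+1)] - rational in k. x = -\frac{7}{3}; t_0 = -\frac{8}{9}; negate the roots.


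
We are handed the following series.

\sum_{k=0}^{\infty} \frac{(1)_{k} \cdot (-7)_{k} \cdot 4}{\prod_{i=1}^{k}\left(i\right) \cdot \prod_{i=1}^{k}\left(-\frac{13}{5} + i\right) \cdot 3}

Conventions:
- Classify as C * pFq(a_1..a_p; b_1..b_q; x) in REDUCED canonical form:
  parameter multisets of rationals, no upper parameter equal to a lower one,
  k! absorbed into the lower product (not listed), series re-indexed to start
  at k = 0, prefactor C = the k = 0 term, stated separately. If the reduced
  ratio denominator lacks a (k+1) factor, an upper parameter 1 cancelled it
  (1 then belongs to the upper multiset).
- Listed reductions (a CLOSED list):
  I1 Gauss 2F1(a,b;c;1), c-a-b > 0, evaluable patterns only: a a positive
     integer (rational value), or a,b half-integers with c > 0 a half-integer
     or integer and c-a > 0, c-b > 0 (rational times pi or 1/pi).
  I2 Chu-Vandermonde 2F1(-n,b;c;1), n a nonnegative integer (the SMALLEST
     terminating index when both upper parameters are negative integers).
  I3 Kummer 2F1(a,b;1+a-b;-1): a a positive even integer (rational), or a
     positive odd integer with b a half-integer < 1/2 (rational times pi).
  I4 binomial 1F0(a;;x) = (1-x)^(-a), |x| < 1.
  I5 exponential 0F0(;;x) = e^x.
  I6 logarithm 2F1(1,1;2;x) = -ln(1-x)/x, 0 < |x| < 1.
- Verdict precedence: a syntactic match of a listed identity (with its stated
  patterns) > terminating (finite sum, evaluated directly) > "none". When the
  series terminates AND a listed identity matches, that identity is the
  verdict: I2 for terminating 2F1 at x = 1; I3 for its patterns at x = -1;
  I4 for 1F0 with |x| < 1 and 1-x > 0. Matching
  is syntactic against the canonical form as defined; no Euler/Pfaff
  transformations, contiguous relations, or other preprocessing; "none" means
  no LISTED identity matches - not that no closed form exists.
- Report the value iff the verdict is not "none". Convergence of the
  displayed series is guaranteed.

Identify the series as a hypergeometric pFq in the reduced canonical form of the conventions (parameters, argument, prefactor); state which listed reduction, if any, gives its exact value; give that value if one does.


Classification (C = \frac{4}{3}): 2F1 with upper {-7, 1}, lower {-\frac{8}{5}}, argument x = 1. Verdict at x = 1: Chu-Vandermonde (I2) matches (terminating 2F1 at x = 1 with n = 7, b = 1, c = -\frac{8}{5}). Its exact value is -\frac{26}{33}.

Key observation: x = 1 and the lower running product (C = 4/3) is a rising factorial.
Ratio: r(k) = 1 * (k-7) (k+1) / [(k-\frac{8}{5}) (k+1)] ; factor over Q: parameters, x = 1, and C = \frac{4}{3}.


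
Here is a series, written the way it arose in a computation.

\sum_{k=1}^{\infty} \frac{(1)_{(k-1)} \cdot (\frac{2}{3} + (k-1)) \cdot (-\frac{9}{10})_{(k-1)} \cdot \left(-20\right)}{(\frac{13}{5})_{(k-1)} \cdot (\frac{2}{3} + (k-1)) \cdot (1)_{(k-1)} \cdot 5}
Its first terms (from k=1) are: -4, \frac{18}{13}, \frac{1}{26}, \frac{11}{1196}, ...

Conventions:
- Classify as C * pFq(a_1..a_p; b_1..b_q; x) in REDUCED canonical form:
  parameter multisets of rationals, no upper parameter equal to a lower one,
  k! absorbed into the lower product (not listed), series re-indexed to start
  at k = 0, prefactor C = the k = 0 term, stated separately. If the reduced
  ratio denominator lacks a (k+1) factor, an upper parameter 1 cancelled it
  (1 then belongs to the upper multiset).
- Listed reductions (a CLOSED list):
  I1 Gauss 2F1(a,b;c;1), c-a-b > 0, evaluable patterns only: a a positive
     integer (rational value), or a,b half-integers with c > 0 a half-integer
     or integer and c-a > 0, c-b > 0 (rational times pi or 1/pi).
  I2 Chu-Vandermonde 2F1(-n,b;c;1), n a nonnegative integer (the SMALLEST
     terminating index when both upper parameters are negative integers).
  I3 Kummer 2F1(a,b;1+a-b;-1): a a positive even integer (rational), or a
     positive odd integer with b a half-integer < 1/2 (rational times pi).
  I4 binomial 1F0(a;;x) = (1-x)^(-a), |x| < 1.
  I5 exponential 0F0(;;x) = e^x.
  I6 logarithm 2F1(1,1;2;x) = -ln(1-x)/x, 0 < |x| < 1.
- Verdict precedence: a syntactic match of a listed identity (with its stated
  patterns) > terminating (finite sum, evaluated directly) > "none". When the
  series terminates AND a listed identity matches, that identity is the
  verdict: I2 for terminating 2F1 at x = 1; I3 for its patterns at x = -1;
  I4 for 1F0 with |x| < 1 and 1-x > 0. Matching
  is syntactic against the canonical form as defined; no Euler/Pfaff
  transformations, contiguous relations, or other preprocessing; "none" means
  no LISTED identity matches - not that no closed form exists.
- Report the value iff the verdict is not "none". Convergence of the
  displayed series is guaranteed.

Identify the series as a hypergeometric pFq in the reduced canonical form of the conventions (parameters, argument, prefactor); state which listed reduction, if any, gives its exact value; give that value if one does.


Prefactor -4, argument 1: 2F1 with upper {-\frac{9}{10}, 1} over lower {\frac{13}{5}}. Verdict (x = 1): Gauss's theorem (I1) applies (x = 1: the Gamma ratio telescopes since c-a-b = 5/2 > 0 and a = 1 in Z>0). Sum: -\frac{64}{25}.

Structural cue: from the first term -4: the constant factors (prefactor -4) combine into one prefactor.
Step ratio: r(k) = 1 * (k-\frac{9}{10}) (k+1) / [(k+\frac{13}{5}) (k+1)] - rational in k, leading ratio 1; with t_0 = -4, classification follows.


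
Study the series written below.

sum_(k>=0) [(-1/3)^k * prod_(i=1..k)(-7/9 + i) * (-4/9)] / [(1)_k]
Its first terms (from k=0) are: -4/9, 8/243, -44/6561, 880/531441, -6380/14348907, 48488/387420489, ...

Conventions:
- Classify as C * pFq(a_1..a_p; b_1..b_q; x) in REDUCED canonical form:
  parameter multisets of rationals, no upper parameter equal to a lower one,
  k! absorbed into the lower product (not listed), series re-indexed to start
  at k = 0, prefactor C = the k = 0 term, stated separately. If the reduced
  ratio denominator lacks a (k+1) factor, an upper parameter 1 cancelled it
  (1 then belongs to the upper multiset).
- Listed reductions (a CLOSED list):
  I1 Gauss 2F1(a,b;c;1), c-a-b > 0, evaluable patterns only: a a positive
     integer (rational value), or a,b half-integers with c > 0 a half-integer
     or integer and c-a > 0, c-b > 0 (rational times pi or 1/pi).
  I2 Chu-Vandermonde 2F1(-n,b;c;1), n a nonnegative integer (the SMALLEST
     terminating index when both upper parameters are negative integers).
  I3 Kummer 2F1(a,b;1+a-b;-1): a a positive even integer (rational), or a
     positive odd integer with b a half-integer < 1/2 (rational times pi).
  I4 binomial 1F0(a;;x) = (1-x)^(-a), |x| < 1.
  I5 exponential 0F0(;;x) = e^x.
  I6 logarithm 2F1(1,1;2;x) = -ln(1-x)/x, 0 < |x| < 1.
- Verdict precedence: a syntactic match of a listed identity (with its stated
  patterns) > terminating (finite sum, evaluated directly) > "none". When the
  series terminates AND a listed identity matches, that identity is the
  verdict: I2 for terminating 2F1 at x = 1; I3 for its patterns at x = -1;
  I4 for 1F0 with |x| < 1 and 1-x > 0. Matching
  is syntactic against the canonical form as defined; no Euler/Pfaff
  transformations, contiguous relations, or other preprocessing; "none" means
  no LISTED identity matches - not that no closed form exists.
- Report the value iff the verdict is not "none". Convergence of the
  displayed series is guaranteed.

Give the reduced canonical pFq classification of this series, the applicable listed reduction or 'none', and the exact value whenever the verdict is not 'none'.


This is -4/9 * 1F0(2/9; -; -1/3) in reduced canonical form. Verdict: the binomial series (I4) fires (the 1F0 binomial series: exponent -2/9, x = -1/3). Hence: (-4/9) * (4/3)^(-2/9).

The tell: with t_0 = -4/9, the running product (C = -4/9, x = -1/3) telescopes to a rising factorial.
Adjacent-term ratio: r(k) = (-1/3) * (k+2/9) / [(k+1)] - poly over poly, x = (-1/3) from leading terms; C = -4/9 at k = 0.


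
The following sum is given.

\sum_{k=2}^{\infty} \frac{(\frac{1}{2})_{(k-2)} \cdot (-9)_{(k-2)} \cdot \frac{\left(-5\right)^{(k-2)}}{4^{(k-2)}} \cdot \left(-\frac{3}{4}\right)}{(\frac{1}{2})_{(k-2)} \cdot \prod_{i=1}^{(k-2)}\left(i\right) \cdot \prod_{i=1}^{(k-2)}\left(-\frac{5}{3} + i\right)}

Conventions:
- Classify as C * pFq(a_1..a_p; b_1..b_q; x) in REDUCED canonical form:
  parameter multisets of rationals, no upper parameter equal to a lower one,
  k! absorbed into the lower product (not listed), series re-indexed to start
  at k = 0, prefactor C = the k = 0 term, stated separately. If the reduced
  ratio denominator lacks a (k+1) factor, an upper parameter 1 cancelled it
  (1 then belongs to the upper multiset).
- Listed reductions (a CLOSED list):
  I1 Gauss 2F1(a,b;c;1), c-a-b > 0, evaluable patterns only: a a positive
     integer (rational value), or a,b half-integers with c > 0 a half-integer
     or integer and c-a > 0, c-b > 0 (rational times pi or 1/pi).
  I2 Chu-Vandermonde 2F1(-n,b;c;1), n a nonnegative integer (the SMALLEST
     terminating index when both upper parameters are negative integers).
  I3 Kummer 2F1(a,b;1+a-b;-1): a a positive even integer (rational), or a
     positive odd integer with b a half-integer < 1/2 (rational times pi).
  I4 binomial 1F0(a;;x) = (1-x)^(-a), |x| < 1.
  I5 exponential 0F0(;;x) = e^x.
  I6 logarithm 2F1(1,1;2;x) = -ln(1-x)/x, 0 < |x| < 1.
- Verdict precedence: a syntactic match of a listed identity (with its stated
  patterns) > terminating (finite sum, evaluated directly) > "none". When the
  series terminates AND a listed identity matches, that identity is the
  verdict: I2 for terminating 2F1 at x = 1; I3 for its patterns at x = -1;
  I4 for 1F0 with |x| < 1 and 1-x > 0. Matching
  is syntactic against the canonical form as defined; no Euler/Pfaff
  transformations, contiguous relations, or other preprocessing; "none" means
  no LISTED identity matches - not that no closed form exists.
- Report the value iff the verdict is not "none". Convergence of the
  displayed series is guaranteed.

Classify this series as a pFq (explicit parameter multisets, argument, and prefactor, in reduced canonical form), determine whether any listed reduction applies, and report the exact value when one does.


First insight: with t_0 = -\frac{3}{4}, the parameter 1/2 appears in both the upper and lower lists and cancels.
Consecutive-term ratio: r(k) = -\frac{5}{4} * (k-9) / [(k-\frac{2}{3}) (k+1)] - rational; roots negated = parameters, x = -\frac{5}{4}, C = -\frac{3}{4}.

At argument -\frac{5}{4}: a 1F1 with upper {-9}, lower {-\frac{2}{3}}, scaled by C = -\frac{3}{4}. Verdict: terminating - no listed pattern fits, but -9 in the upper list cuts the series at k = 9; direct evaluation. Exact value: \frac{11257232172176049}{10210747875328}.


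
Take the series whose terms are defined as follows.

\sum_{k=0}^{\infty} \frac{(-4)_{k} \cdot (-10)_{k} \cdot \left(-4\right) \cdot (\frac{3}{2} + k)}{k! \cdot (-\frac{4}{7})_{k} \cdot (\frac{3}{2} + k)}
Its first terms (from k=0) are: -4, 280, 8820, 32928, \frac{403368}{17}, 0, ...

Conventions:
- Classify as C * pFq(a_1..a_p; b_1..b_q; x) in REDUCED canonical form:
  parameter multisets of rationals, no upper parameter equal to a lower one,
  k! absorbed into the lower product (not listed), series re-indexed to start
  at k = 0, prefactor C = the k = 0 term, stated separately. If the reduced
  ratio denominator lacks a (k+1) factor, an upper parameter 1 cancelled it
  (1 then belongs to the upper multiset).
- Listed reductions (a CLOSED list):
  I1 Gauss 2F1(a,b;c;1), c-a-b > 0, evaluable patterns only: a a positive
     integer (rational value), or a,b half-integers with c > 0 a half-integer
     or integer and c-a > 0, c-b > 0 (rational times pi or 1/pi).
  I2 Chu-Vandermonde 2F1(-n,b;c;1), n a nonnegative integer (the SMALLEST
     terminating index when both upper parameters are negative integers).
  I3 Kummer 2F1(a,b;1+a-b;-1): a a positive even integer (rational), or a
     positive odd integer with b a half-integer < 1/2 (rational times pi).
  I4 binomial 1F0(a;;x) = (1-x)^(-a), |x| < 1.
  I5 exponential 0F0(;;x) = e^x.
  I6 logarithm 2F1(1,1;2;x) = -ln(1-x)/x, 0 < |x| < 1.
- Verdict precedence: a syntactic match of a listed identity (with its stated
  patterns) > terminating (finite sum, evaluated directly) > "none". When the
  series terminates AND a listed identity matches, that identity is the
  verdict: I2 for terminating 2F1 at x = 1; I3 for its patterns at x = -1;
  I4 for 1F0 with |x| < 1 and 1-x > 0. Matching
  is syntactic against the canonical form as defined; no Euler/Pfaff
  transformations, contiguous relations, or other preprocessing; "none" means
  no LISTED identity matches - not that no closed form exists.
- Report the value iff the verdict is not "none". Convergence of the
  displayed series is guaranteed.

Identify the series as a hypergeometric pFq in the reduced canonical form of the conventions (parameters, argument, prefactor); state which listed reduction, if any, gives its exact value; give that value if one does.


First insight: t_0 = -4 here, and k + 3/2 divides numerator and denominator alike; C = -4 after cancelling.
Ratio: r(k) = 1 * (k-10) (k-4) / [(k-\frac{4}{7}) (k+1)] - poly over poly, x = 1 from leading terms; C = -4 at k = 0.

Classification (C = -4): 2F1 with upper {-10, -4}, lower {-\frac{4}{7}}, argument x = 1. Verdict at x = 1: Vandermonde's identity (I2) matches (terminating 2F1 at x = 1 with n = 4, b = -10, c = -\frac{4}{7}). Sum: \frac{1117776}{17}.


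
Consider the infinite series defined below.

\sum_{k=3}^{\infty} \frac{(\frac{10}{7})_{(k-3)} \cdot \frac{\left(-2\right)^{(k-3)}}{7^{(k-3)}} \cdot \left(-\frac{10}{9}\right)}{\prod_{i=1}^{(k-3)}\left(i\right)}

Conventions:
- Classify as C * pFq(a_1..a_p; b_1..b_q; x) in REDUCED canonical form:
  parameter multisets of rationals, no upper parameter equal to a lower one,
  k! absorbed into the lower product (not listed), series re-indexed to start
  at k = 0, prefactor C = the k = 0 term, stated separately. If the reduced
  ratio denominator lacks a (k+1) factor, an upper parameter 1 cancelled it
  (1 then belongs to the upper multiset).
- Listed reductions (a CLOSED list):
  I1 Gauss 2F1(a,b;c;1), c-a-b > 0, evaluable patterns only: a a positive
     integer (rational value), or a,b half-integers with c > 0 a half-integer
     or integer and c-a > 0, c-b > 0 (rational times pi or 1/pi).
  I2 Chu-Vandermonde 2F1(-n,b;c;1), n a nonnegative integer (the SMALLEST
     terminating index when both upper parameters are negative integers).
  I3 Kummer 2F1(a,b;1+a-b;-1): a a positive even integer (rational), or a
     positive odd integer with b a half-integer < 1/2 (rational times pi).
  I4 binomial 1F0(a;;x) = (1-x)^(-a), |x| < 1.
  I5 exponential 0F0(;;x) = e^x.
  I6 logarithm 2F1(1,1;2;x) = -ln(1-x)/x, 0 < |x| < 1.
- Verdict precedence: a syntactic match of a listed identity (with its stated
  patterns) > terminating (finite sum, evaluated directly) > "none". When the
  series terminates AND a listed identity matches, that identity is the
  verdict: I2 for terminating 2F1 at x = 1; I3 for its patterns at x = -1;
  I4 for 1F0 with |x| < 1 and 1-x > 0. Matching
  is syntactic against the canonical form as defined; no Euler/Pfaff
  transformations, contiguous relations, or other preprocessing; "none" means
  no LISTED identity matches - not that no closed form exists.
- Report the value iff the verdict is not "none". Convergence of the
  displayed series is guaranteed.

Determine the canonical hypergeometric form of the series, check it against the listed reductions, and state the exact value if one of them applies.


Canonical form: C = -\frac{10}{9} times 1F0 with upper {\frac{10}{7}}, lower {-}, x = -\frac{2}{7}. Verdict: the I4 binomial reduction applies (the 1F0 binomial series: exponent -10/7, x = -\frac{2}{7}). Its exact value is \left(-\frac{10}{9}\right) \cdot \left(\frac{9}{7}\right)^{-\frac{10}{7}}.

The tell: with t_0 = -\frac{10}{9}, the product of the first k integers (prefactor -10/9) is k!.
Term ratio: r(k) = -\frac{2}{7} * (k+\frac{10}{7}) / [(k+1)] - poly over poly, x = -\frac{2}{7} from leading terms; C = -\frac{10}{9} at k = 0.


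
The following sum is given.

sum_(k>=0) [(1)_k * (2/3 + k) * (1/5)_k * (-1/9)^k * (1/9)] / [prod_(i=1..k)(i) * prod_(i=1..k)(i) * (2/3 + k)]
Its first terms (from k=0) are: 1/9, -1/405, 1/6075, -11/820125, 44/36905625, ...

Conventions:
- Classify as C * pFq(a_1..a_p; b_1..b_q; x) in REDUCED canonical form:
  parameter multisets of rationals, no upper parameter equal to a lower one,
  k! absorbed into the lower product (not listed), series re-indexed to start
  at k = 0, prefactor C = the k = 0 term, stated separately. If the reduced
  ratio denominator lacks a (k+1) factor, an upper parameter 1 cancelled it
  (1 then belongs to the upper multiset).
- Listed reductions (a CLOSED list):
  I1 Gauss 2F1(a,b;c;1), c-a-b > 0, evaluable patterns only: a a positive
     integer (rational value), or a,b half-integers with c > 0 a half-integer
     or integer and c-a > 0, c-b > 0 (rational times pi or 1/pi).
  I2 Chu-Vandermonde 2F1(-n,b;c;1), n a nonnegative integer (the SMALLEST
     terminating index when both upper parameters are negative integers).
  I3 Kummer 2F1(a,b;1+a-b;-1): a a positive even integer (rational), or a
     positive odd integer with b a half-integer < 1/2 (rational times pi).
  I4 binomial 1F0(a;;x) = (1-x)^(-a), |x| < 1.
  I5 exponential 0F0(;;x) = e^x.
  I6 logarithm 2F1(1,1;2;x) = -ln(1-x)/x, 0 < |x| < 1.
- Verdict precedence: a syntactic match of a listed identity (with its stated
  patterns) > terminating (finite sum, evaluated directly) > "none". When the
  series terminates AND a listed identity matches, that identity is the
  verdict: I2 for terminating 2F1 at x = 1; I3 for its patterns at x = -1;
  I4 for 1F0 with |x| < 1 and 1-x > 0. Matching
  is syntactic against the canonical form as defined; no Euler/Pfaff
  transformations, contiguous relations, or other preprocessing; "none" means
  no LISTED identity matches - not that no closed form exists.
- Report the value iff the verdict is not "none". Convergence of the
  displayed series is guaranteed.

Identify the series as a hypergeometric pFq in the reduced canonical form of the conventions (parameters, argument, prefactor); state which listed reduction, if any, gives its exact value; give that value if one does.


x = -1/9 here; the reduced form reads 1F0, upper {1/5}, lower {-}, C = 1/9. Verdict at x = -1/9: the I4 binomial reduction matches (the 1F0 binomial series: exponent -1/5, x = -1/9). Exact value: (1/9) * (10/9)^(-1/5).

The tell: x = (-1/9) and k + 2/3 divides numerator and denominator alike; C = 1/9, x = -1/9 after cancelling.
Consecutive-term ratio: r(k) = (-1/9) * (k+1/5) / [(k+1)] - rational in k, leading ratio (-1/9); with t_0 = 1/9, classification follows.


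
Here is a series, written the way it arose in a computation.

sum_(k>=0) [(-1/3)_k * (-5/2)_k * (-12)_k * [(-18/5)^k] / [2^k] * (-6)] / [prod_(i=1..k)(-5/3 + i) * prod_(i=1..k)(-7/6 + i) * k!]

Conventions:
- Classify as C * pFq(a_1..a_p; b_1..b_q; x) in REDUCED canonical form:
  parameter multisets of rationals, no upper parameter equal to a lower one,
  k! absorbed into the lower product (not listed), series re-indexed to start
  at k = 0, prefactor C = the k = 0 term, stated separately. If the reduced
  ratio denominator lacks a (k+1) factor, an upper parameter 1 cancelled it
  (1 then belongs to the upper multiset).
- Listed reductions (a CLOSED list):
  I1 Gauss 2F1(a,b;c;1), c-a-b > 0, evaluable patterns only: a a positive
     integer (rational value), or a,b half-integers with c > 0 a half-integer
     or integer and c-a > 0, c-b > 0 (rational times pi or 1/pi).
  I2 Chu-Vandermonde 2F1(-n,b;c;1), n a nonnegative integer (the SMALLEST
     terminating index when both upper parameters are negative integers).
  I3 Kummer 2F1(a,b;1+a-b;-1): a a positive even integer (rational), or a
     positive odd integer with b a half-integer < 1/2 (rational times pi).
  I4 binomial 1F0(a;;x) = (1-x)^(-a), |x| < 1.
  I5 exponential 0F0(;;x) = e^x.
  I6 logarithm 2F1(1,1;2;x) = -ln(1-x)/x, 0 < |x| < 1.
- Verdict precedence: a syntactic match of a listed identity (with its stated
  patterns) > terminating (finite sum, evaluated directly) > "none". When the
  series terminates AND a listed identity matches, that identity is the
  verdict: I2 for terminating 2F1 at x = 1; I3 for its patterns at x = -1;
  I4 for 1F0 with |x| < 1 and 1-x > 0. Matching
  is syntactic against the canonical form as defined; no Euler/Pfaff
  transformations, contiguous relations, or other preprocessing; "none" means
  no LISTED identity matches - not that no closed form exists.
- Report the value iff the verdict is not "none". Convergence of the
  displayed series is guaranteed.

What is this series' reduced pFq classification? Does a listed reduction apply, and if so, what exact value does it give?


This is -6 * 3F2(-12, -5/2, -1/3; -2/3, -1/6; -9/5) in reduced canonical form. Verdict: terminating at k = 12: the factor (-12)_k kills every later term; summing the 13 survivors is exact. Value: -6191119415566736883349815792/13587989315992431640625.

Key step: from the first term -6: the two k-th powers (C = -6) combine into one argument.
Step ratio: r(k) = (-9/5) * (k-12) (k-5/2) (k-1/3) / [(k-2/3) (k-1/6) (k+1)] - rational; roots negated = parameters, x = (-9/5), C = -6.


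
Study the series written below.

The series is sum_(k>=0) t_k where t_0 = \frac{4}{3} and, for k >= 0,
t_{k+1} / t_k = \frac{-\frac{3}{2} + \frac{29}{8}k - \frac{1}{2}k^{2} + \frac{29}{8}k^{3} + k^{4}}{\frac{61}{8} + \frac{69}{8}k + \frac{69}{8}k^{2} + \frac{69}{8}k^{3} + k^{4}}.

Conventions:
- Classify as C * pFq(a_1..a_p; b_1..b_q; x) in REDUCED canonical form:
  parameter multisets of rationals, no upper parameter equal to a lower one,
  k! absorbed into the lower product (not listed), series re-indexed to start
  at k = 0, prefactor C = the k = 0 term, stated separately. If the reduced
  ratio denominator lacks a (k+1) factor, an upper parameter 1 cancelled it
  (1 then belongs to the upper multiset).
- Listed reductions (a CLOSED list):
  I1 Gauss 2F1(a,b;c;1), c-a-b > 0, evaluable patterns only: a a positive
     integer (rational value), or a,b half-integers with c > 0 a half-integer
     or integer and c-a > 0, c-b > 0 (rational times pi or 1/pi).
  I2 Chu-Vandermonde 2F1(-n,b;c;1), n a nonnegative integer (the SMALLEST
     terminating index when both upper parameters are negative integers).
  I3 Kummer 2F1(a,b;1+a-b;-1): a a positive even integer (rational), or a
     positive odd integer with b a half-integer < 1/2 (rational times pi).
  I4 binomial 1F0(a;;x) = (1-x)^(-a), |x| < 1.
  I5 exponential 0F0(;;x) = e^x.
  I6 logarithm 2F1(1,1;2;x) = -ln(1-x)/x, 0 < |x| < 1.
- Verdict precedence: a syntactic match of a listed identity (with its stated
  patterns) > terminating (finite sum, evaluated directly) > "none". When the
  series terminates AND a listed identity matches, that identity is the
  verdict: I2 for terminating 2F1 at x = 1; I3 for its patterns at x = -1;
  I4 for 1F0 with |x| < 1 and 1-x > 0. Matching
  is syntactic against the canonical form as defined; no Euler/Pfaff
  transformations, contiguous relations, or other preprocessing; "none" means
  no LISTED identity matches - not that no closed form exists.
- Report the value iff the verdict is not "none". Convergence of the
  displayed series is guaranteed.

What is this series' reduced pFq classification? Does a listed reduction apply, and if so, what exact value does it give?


At argument 1: a 2F1 with upper {-\frac{3}{8}, 4}, lower {\frac{61}{8}}, scaled by C = \frac{4}{3}. Verdict: the Gauss summation I1 fires (x = 1: the Gamma ratio telescopes since c-a-b = 4 > 0 and a = 4 in Z>0). Exact value: \frac{56869}{57344}.

Structural cue: x = 1 and roots of the ratio polynomials (prefactor 4/3) are the negated parameters.
Adjacent-term ratio: r(k) = 1 * (k-\frac{3}{8}) (k+4) / [(k+\frac{61}{8}) (k+1)] - rational in k, leading ratio 1; with t_0 = \frac{4}{3}, classification follows.


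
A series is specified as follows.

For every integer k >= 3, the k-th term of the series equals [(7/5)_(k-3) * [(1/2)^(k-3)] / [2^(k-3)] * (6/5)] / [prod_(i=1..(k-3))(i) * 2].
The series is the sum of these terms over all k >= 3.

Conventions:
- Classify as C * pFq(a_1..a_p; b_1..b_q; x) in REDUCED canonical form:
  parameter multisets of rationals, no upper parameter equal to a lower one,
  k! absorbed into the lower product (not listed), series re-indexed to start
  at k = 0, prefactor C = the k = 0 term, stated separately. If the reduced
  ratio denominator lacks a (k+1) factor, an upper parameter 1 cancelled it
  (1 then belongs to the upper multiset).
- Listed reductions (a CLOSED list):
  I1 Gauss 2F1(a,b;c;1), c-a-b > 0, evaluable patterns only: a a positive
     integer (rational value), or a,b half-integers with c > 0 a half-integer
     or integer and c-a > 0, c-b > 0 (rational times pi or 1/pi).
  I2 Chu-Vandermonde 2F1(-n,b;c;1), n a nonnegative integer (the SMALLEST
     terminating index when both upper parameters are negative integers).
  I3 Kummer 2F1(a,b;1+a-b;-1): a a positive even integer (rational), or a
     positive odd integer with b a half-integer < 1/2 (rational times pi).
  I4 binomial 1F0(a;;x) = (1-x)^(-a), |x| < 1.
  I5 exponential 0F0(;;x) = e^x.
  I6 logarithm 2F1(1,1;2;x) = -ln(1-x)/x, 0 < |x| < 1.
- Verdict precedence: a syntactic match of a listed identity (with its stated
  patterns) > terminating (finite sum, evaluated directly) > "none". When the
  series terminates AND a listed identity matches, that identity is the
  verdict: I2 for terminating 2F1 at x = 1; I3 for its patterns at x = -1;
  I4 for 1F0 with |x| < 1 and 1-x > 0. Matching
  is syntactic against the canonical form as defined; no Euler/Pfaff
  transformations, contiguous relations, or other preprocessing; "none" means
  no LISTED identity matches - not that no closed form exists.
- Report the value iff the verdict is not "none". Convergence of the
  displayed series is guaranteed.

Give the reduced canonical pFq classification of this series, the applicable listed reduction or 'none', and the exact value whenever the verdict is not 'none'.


The tell: with t_0 = 3/5, the constant factors (C = 3/5, x = 1/4) combine into one prefactor.
Term ratio: r(k) = (1/4) * (k+7/5) / [(k+1)] - rational in k. x = (1/4); t_0 = 3/5; negate the roots.

This is 3/5 * 1F0(7/5; -; 1/4) in reduced canonical form. Verdict: binomial (I4) applies (the 1F0 binomial series: exponent -7/5, x = 1/4). Exact value: (3/5) * (3/4)^(-7/5).


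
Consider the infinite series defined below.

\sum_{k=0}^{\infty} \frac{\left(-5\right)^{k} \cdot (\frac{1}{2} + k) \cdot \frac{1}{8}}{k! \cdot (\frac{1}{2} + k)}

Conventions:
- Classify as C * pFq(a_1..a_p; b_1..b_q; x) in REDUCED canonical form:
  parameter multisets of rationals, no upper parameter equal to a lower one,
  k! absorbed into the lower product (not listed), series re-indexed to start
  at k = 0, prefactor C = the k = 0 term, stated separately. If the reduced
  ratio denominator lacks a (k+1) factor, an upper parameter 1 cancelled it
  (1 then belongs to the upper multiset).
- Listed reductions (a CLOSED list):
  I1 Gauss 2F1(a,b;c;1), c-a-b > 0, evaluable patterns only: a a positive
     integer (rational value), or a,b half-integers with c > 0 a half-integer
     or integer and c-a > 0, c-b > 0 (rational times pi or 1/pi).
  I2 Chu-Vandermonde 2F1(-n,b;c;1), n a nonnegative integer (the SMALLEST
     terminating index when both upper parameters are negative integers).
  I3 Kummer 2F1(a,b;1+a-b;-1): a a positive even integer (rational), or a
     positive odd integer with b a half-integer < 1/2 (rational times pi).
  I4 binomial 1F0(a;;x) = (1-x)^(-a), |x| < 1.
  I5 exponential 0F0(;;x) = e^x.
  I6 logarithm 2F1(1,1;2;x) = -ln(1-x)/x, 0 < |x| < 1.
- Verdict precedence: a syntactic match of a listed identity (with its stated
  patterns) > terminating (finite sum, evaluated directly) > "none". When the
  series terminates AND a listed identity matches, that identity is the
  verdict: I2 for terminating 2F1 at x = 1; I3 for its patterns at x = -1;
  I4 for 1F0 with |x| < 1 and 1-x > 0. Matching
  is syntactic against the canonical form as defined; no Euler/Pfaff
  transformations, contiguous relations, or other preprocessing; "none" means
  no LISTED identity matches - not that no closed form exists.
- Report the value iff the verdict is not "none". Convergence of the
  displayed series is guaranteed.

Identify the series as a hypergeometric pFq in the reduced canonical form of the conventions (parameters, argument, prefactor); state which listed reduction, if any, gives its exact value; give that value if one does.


Prefactor \frac{1}{8}, argument -5: 0F0 with upper {-} over lower {-}. Verdict: this is the exponential series (I5) (the 0F0 exponential series at x = -5). Sum: \frac{1}{8} \cdot e^{-5}.

Key observation: t_0 = \frac{1}{8} here, and k + 1/2 divides numerator and denominator alike; prefactor 1/8 after cancelling.
Term ratio: r(k) = -5 * 1 / [(k+1)] ; factor over Q: parameters, x = -5, and C = \frac{1}{8}.
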